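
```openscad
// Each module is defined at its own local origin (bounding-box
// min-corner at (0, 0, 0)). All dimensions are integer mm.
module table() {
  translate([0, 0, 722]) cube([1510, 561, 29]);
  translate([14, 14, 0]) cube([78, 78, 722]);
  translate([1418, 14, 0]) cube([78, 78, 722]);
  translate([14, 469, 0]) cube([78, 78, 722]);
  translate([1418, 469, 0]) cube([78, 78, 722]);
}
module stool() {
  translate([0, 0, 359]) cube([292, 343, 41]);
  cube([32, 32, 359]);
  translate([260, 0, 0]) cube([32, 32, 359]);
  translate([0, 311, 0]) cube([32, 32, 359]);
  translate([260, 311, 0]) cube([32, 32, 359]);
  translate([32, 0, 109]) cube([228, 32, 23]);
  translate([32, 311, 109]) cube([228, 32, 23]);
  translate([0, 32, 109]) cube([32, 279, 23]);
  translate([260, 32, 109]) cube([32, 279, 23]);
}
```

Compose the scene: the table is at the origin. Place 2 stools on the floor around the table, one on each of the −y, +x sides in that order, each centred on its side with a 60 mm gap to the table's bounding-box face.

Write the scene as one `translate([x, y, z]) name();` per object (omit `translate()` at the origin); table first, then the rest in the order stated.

table();
translate([609, -403, 0]) stool();
translate([1570, 109, 0]) stool();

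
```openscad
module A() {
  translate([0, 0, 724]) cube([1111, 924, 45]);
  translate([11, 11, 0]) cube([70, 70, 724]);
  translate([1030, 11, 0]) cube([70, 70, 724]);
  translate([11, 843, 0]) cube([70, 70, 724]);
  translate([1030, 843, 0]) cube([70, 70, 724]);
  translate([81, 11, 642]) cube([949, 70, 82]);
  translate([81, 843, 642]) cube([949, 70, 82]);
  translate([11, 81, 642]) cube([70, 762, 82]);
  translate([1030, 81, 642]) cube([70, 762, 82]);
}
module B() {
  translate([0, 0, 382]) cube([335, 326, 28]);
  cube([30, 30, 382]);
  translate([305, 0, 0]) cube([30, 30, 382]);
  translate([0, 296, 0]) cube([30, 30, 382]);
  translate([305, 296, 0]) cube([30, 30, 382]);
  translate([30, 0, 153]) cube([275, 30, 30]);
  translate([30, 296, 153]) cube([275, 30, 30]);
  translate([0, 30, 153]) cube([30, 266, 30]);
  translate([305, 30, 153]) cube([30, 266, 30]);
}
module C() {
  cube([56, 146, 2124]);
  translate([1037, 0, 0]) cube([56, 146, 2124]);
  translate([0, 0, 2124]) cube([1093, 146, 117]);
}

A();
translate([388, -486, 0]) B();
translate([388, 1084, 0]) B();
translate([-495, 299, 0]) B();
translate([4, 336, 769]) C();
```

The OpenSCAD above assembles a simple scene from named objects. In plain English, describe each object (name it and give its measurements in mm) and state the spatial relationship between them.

A is a rectangular dining table. The top is 1111×924×45 mm with its upper surface at z = 769 mm. It stands on four 70×70 mm square legs, each inset 11 mm from the nearest pair of top edges, running from the floor to the underside of the top. Four apron rails, 70 mm thick and 82 mm tall, run between adjacent legs with their top edges flush with the underside of the top and their outer faces flush with the legs' outer faces.

B is a simple wooden stool: a rectangular seat 335 mm (x) by 326 mm (y), 28 mm thick, top face at z = 410 mm, on four square legs, each 30×30 mm in cross-section. The legs rest on z = 0, each flush with a corner of the seat. Four stretchers, 30 mm wide and 30 mm tall, connect adjacent legs with their undersides at z = 153 mm, each running between the inner faces of the legs it joins and aligned with the legs' outer faces on the other axis.

C is a door frame. The clear opening is 981 mm wide and 2124 mm high. Two 56 mm wide jambs, 146 mm deep, stand either side of the opening from the floor to the top of the opening. A 117 mm thick head sits across the top of both jambs, spanning the full outside width of the frame.

Three stools sit around the table at the −y, +y, −x sides. The door frame is on top of the table.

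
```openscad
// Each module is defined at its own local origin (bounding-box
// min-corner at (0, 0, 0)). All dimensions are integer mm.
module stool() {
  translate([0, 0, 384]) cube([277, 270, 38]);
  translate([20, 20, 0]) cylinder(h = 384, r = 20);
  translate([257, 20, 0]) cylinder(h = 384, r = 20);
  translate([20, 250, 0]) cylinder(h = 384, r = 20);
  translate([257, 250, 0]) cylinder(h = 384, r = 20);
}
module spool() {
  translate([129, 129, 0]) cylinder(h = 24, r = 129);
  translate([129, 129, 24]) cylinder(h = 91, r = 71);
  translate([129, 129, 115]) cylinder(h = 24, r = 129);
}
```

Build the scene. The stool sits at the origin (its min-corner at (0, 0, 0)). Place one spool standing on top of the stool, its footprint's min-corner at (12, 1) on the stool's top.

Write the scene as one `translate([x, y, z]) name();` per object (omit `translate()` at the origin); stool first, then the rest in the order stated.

stool();
translate([12, 1, 422]) spool();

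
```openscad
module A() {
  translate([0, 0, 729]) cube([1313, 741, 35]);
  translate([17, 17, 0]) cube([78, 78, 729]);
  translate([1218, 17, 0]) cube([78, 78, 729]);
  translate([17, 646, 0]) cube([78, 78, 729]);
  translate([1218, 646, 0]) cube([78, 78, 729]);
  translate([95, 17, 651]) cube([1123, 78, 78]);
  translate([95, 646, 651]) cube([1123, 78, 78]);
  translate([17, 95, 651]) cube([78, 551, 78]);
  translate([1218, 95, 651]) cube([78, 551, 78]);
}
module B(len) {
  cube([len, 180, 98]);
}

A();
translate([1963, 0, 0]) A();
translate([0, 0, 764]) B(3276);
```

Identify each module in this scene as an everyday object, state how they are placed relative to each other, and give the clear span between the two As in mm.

A is a table. B is a beam. A beam spans the tops of two tables. The clear span between the two tables is 650 mm.

Second table starts at x = 1963; first ends at x = 1313; clear span = 1963 − 1313 = 650 mm.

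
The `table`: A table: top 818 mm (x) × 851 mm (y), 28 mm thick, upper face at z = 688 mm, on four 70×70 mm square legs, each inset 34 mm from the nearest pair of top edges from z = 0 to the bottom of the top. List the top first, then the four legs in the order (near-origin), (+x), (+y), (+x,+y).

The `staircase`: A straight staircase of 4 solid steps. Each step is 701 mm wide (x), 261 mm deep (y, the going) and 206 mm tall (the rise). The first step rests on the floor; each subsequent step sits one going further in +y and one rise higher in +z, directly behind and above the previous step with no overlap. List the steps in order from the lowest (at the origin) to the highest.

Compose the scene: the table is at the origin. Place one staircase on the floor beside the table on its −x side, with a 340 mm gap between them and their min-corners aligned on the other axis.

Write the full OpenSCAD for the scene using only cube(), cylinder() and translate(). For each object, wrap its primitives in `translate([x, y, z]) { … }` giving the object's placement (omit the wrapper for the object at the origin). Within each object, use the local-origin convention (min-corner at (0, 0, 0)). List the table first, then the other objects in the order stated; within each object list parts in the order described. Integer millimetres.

translate([0, 0, 660]) cube([818, 851, 28]);
translate([34, 34, 0]) cube([70, 70, 660]);
translate([714, 34, 0]) cube([70, 70, 660]);
translate([34, 747, 0]) cube([70, 70, 660]);
translate([714, 747, 0]) cube([70, 70, 660]);
translate([-1041, 0, 0]) {
  cube([701, 261, 206]);
  translate([0, 261, 206]) cube([701, 261, 206]);
  translate([0, 522, 412]) cube([701, 261, 206]);
  translate([0, 783, 618]) cube([701, 261, 206]);
}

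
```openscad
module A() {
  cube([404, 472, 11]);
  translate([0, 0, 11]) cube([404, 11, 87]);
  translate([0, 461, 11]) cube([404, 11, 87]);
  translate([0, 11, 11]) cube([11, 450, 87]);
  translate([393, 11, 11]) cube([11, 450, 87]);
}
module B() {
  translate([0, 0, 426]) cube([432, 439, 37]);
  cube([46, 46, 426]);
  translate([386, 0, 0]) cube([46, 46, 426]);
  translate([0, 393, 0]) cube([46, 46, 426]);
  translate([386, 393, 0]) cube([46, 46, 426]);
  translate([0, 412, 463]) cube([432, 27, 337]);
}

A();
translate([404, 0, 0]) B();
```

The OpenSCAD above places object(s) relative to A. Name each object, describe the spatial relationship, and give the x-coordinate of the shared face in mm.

The open box's +x face and the chair's −x face are both at x = 404 mm.

A is an open box. B is a chair. The chair is against the open box's +x side, with their −y faces flush. The x-coordinate of the shared face is 404 mm.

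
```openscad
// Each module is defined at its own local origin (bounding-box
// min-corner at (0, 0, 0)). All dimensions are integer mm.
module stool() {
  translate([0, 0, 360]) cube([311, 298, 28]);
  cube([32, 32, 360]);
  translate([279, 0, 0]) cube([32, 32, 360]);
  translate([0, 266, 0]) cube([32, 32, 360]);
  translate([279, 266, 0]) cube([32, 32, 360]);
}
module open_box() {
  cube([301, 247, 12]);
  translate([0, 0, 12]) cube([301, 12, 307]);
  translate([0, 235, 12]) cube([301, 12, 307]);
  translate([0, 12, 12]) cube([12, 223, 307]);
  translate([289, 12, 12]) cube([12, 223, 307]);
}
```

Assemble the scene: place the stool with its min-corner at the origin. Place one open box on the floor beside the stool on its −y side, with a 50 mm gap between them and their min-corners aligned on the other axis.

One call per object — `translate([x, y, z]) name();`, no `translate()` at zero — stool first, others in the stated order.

stool();
translate([0, -297, 0]) open_box();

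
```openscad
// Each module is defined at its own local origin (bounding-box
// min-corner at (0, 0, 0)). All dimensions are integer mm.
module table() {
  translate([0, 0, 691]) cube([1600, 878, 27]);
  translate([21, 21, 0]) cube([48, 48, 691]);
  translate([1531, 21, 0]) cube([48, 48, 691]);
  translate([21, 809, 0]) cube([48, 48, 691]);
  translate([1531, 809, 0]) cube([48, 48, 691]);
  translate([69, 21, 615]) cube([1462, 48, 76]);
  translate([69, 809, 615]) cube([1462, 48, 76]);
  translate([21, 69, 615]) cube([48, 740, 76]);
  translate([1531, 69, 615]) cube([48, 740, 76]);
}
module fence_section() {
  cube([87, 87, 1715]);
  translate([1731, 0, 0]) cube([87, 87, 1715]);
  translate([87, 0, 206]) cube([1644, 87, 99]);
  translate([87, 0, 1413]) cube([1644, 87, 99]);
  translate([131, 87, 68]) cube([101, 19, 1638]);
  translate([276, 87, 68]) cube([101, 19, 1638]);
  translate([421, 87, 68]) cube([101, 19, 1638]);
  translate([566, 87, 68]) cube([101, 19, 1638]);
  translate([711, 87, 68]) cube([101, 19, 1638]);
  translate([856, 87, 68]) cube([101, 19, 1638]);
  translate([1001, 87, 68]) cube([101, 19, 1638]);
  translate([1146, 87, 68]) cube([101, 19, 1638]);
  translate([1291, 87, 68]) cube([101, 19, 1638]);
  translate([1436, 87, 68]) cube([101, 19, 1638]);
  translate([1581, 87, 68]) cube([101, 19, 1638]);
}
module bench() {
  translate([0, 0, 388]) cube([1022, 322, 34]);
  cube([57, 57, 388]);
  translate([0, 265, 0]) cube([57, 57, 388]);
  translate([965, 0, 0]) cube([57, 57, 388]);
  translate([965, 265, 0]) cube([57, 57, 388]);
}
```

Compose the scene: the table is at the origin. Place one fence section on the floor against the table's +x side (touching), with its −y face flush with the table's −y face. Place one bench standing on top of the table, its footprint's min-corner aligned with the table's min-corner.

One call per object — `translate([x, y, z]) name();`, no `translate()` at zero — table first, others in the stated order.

table();
translate([1600, 0, 0]) fence_section();
translate([0, 0, 718]) bench();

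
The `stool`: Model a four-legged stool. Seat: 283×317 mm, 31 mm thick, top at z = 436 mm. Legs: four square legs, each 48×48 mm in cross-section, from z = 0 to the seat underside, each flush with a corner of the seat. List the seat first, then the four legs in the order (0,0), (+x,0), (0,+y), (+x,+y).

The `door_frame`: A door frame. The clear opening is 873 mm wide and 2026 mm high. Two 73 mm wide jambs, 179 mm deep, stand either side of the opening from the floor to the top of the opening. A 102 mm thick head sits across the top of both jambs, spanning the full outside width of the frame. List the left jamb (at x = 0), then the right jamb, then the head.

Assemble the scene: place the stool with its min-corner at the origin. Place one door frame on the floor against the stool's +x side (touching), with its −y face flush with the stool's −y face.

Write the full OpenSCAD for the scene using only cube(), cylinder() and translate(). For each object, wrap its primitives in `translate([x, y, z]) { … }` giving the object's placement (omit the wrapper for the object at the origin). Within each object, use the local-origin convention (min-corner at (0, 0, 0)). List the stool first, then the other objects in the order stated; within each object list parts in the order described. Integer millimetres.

translate([0, 0, 405]) cube([283, 317, 31]);
cube([48, 48, 405]);
translate([235, 0, 0]) cube([48, 48, 405]);
translate([0, 269, 0]) cube([48, 48, 405]);
translate([235, 269, 0]) cube([48, 48, 405]);
translate([283, 0, 0]) {
  cube([73, 179, 2026]);
  translate([946, 0, 0]) cube([73, 179, 2026]);
  translate([0, 0, 2026]) cube([1019, 179, 102]);
}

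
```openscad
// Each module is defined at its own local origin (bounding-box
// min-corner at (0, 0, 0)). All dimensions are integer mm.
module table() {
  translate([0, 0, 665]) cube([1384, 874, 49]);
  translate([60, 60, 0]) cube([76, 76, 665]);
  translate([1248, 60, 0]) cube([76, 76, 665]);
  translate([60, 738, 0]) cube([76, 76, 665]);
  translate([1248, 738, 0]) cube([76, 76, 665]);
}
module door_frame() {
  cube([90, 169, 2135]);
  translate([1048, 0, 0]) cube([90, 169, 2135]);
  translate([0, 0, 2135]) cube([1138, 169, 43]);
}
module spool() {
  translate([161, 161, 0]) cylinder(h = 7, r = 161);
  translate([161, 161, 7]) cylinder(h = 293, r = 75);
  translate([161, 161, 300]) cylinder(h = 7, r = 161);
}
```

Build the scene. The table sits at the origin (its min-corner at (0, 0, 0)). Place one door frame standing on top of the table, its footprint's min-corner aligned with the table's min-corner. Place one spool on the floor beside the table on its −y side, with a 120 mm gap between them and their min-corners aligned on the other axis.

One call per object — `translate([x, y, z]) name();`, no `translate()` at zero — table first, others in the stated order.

table();
translate([0, 0, 714]) door_frame();
translate([0, -442, 0]) spool();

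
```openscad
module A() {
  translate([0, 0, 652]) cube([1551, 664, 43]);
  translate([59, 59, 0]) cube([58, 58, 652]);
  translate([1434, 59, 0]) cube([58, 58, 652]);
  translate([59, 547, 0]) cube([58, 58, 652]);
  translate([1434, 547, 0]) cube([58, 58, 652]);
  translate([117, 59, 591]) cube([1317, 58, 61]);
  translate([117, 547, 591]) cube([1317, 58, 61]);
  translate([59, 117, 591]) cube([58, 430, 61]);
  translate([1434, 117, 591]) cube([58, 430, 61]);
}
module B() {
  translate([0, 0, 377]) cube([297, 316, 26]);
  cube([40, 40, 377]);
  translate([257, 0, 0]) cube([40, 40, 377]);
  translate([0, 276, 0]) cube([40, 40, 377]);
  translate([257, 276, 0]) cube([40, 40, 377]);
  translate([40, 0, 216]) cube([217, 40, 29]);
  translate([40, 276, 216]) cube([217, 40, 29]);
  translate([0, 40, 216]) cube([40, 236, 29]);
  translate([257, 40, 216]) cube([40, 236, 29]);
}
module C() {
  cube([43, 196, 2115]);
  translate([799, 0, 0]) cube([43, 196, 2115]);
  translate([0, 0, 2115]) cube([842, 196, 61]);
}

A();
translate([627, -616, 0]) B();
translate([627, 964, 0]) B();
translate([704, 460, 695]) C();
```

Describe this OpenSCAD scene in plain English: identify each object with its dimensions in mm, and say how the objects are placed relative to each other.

A is a rectangular dining table. The top is 1551×664×43 mm with its upper surface at z = 695 mm. It stands on four 58×58 mm square legs, each inset 59 mm from the nearest pair of top edges, running from the floor to the underside of the top. Four apron rails, 58 mm thick and 61 mm tall, run between adjacent legs with their top edges flush with the underside of the top and their outer faces flush with the legs' outer faces.

B is a four-legged stool. The seat is a 297×316×26 mm slab whose top surface is at z = 403 mm; four square legs, each 40×40 mm in cross-section, run from the floor (z = 0) to the underside of the seat, each flush with a corner of the seat. Four stretchers, 40 mm wide and 29 mm tall, connect adjacent legs with their undersides at z = 216 mm, each running between the inner faces of the legs it joins and aligned with the legs' outer faces on the other axis.

C is a door frame. The clear opening is 756 mm wide and 2115 mm high. Two 43 mm wide jambs, 196 mm deep, stand either side of the opening from the floor to the top of the opening. A 61 mm thick head sits across the top of both jambs, spanning the full outside width of the frame.

Two stools sit around the table at the −y, +y sides. The door frame is on top of the table.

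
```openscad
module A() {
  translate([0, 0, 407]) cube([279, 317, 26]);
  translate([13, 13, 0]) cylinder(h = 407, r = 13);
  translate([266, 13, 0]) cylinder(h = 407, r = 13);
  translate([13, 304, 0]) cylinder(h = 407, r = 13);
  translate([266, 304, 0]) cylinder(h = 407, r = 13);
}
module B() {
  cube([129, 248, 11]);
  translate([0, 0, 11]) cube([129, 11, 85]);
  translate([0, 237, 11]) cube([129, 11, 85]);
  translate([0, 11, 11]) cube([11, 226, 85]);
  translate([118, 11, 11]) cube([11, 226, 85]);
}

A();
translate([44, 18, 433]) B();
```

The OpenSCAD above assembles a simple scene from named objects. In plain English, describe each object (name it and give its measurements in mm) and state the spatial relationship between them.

A is a simple wooden stool: a rectangular seat 279 mm (x) by 317 mm (y), 26 mm thick, top face at z = 433 mm, on four round legs, each 26 mm in diameter. The legs rest on z = 0, each leg's axis is inset half a diameter from the nearest pair of seat edges (so the leg's bounding box is flush with the corner).

B is an open storage box with external size 129×248×96 mm and wall thickness 11 mm (the base is also 11 mm thick). The base covers the whole footprint; the four walls stand on the base, with the y-facing walls full-width and the x-facing walls fitting between their inner faces.

The open box is on top of the stool.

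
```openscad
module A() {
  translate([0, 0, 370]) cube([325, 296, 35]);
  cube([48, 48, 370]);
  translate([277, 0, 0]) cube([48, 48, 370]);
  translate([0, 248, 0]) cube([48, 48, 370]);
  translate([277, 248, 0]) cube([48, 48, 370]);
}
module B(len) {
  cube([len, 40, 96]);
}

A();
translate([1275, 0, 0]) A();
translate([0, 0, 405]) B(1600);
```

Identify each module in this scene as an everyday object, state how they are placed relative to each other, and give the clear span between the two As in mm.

Second stool starts at x = 1275; first ends at x = 325; clear span = 1275 − 325 = 950 mm.

A is a stool. B is a beam. A beam spans the tops of two stools. The clear span between the two stools is 950 mm.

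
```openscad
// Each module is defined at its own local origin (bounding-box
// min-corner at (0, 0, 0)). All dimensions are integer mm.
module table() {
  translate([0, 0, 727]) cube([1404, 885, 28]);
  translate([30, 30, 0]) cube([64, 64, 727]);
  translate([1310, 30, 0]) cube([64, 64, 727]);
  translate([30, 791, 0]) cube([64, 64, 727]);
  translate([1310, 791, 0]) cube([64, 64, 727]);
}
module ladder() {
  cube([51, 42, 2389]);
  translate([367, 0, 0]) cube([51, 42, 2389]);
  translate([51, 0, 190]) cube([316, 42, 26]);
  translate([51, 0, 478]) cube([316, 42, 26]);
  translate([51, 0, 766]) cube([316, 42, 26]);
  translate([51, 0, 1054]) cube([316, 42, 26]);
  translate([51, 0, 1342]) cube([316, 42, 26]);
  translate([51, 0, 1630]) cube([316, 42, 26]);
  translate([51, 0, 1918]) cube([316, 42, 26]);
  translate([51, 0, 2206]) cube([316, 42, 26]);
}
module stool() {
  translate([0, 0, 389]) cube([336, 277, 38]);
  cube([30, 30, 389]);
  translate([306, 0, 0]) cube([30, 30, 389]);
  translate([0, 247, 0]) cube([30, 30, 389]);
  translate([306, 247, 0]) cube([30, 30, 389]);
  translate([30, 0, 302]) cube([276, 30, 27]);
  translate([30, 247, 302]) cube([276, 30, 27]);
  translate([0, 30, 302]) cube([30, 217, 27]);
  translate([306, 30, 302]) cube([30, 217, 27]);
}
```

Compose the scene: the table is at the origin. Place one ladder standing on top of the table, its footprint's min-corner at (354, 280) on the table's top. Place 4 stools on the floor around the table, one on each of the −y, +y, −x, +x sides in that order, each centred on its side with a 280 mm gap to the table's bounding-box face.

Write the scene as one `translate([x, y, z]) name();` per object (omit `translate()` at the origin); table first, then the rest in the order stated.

table();
translate([354, 280, 755]) ladder();
translate([534, -557, 0]) stool();
translate([534, 1165, 0]) stool();
translate([-616, 304, 0]) stool();
translate([1684, 304, 0]) stool();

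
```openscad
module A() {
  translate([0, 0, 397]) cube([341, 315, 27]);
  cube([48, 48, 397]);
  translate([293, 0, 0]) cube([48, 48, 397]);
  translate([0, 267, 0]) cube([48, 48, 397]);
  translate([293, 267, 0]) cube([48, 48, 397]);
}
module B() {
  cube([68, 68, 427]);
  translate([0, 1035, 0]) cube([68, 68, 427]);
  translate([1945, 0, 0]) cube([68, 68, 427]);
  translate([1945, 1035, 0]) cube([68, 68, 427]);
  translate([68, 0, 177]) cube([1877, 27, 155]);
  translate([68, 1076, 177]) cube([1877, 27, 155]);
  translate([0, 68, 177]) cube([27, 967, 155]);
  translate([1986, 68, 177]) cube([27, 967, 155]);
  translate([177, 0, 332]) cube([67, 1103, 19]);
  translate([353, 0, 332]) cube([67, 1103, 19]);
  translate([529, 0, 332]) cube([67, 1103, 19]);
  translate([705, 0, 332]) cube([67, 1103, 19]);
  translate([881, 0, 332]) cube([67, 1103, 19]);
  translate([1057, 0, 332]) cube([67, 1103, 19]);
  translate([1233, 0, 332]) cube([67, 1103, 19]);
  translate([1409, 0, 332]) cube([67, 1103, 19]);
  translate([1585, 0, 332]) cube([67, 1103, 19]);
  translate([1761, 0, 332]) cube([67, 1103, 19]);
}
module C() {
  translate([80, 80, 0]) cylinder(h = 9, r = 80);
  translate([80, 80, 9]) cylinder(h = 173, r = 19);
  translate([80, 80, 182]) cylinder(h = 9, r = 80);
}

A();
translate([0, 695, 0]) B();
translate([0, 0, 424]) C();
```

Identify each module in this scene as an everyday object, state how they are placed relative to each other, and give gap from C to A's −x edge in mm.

The spool's min-x is at 0; the stool's min-x is 0; gap = 0 mm.

A is a stool. B is a bed frame. C is a spool. The bed frame is on the floor beside the stool on its +y side. The spool is on top of the stool. The gap from the spool to the stool's −x edge is 0 mm.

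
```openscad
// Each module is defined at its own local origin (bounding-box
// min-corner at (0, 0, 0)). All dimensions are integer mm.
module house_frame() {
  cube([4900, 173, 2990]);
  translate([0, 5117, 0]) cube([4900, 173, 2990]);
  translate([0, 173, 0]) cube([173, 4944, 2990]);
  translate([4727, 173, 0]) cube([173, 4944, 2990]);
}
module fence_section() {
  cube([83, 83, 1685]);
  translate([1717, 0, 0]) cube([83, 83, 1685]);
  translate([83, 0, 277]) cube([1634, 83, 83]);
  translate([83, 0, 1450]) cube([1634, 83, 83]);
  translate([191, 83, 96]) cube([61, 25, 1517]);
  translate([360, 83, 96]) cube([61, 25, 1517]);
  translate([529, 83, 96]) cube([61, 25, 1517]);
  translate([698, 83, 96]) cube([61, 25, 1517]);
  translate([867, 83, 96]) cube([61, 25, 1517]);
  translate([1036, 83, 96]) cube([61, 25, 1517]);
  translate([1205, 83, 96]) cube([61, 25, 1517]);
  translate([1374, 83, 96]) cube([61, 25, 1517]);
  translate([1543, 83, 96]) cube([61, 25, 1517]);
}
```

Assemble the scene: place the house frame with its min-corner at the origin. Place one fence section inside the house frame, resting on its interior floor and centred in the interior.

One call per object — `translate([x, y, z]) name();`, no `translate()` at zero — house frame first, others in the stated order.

house_frame();
translate([1550, 2591, 0]) fence_section();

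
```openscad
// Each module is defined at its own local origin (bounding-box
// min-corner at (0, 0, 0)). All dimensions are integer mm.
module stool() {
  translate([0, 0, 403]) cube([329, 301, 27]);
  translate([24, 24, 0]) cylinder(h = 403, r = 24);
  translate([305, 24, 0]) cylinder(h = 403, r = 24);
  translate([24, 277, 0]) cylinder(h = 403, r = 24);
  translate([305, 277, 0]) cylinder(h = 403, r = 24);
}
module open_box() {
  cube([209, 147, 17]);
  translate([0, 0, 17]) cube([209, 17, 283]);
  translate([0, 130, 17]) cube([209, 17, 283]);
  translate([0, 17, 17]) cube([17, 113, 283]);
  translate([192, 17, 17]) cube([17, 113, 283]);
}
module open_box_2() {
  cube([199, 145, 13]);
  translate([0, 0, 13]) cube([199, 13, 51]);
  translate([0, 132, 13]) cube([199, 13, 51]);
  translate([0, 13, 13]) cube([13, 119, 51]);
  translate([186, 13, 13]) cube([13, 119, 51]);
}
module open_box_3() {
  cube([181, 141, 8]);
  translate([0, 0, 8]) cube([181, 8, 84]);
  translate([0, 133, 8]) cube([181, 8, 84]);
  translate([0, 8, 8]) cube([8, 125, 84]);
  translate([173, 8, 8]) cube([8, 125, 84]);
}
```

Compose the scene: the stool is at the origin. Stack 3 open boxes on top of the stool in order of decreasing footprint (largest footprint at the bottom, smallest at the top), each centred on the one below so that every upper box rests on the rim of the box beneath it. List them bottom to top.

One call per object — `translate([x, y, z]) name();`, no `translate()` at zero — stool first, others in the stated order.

stool();
translate([60, 77, 430]) open_box();
translate([65, 78, 730]) open_box_2();
translate([74, 80, 794]) open_box_3();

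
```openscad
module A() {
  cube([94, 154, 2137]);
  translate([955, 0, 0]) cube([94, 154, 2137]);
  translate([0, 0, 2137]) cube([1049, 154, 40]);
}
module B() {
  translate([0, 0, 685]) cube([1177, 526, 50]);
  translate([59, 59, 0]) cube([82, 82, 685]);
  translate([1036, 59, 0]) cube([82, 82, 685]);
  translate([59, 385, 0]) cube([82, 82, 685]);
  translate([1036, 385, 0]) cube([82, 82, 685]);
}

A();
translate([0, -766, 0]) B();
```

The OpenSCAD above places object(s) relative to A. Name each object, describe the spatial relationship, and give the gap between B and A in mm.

The table's nearest face is 240 mm from the door frame's −y face.

A is a door frame. B is a table. The table is on the floor beside the door frame on its −y side. The gap between the table and the door frame is 240 mm.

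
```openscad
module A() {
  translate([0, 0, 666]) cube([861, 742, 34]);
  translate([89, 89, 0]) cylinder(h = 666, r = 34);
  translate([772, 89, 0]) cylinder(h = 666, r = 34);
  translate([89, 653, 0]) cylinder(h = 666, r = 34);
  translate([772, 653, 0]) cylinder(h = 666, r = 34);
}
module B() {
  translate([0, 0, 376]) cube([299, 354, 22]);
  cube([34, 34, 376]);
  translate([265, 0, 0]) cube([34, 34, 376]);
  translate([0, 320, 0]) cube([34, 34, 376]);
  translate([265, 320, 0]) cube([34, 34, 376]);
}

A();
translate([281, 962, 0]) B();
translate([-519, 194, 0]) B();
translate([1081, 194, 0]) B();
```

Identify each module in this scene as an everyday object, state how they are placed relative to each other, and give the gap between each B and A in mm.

Each stool's nearest face is 220 mm from the table's bounding box.

A is a table. B is a stool. Three stools sit around the table at the +y, −x, +x sides. The gap between each stool and the table is 220 mm.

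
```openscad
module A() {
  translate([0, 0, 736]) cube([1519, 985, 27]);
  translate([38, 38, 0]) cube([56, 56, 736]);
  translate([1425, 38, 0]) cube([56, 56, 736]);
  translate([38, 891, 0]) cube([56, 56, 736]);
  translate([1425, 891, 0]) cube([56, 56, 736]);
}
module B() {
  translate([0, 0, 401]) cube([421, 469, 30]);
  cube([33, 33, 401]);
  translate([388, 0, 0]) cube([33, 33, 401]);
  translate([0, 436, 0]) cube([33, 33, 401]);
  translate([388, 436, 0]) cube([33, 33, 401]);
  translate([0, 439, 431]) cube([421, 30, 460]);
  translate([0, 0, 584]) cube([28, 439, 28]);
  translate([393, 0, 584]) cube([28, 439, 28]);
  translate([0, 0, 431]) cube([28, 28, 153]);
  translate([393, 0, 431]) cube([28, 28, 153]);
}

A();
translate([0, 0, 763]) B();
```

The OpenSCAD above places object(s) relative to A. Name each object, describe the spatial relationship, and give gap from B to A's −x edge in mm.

A is a table. B is a chair. The chair is on top of the table. The gap from the chair to the table's −x edge is 0 mm.

The chair's min-x is at 0; the table's min-x is 0; gap = 0 mm.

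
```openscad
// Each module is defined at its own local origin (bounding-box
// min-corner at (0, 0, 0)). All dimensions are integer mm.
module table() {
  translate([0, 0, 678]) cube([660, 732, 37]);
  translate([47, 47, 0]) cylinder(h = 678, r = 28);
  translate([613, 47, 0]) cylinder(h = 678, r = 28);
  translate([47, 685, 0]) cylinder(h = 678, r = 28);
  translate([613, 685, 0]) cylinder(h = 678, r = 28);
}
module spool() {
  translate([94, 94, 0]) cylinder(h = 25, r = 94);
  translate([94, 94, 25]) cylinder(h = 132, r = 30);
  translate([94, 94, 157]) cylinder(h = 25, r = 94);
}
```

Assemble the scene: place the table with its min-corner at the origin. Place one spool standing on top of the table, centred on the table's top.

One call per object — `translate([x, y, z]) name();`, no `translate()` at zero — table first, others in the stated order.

table();
translate([236, 272, 715]) spool();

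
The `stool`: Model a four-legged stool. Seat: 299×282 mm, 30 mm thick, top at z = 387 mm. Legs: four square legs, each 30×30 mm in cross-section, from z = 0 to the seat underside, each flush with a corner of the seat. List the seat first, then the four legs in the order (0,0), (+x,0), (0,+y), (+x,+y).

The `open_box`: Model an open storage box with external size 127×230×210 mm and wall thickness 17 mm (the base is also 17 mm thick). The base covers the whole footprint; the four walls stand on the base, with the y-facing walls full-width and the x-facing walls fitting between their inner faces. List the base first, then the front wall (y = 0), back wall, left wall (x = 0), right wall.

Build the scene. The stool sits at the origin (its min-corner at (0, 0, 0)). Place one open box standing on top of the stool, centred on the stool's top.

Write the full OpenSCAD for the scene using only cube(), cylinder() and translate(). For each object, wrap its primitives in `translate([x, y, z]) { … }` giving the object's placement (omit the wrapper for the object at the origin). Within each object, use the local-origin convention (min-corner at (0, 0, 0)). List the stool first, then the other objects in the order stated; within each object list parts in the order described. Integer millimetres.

translate([0, 0, 357]) cube([299, 282, 30]);
cube([30, 30, 357]);
translate([269, 0, 0]) cube([30, 30, 357]);
translate([0, 252, 0]) cube([30, 30, 357]);
translate([269, 252, 0]) cube([30, 30, 357]);
translate([86, 26, 387]) {
  cube([127, 230, 17]);
  translate([0, 0, 17]) cube([127, 17, 193]);
  translate([0, 213, 17]) cube([127, 17, 193]);
  translate([0, 17, 17]) cube([17, 196, 193]);
  translate([110, 17, 17]) cube([17, 196, 193]);
}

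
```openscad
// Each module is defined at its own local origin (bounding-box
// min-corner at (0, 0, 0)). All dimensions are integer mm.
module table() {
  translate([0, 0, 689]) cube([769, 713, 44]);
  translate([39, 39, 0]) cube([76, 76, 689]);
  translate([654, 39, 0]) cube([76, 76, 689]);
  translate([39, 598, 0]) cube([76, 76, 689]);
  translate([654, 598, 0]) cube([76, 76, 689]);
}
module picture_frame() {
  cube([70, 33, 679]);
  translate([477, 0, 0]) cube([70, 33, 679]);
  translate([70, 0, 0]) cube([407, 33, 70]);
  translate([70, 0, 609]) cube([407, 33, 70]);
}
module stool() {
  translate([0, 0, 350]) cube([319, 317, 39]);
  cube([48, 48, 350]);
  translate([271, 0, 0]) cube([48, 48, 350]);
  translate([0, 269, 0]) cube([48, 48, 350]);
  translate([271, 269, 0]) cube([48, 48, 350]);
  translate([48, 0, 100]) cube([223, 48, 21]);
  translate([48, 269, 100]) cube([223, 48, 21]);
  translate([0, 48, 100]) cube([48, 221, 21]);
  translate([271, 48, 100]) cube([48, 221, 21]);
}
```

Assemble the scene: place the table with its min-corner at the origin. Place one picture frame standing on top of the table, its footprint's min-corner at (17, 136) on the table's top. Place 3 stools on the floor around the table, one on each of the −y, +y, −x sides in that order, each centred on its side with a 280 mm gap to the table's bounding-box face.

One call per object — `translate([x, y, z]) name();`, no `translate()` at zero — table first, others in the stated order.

table();
translate([17, 136, 733]) picture_frame();
translate([225, -597, 0]) stool();
translate([225, 993, 0]) stool();
translate([-599, 198, 0]) stool();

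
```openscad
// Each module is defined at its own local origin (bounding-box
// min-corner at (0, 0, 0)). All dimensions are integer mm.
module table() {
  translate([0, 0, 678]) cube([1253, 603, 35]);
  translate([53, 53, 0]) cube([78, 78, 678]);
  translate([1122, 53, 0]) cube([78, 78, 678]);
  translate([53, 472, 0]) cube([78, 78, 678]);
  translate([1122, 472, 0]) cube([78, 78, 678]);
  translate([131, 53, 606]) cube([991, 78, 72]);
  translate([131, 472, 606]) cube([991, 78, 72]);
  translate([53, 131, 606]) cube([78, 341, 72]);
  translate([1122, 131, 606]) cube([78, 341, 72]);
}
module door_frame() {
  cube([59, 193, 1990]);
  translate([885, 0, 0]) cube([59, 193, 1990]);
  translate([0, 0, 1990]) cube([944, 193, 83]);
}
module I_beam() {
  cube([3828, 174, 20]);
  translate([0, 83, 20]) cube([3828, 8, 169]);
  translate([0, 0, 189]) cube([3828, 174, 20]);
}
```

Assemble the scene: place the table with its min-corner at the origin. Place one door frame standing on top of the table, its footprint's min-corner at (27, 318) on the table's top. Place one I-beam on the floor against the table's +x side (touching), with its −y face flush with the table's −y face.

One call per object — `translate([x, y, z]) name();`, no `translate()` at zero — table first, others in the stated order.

table();
translate([27, 318, 713]) door_frame();
translate([1253, 0, 0]) I_beam();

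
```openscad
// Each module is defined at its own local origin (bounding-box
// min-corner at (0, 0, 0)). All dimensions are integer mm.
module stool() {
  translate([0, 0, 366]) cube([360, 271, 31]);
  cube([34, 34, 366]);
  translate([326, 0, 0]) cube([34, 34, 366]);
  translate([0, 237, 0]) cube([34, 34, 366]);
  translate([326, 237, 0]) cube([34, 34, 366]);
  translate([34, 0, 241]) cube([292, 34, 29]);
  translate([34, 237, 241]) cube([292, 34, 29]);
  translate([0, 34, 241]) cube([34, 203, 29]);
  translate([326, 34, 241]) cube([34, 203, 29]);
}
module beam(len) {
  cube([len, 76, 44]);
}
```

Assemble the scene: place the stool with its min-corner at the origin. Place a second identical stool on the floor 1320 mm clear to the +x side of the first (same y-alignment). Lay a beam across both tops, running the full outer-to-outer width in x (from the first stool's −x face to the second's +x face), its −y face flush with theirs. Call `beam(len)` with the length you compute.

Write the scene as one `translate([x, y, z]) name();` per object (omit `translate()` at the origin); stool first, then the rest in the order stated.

stool();
translate([1680, 0, 0]) stool();
translate([0, 0, 397]) beam(2040);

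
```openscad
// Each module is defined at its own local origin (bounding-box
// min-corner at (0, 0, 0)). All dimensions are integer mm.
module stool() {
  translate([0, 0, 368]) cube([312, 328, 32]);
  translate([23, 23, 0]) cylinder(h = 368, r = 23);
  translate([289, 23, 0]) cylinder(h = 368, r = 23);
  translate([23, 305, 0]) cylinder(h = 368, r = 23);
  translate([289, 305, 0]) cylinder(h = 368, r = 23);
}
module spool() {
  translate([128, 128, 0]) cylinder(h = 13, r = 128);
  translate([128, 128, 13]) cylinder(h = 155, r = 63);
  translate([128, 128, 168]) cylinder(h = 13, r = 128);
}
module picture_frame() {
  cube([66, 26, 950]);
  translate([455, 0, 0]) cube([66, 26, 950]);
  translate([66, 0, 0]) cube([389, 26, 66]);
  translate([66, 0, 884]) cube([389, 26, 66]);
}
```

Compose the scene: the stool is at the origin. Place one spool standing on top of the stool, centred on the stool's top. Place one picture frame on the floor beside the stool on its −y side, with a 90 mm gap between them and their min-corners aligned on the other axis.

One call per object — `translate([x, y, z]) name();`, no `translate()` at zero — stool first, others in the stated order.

stool();
translate([28, 36, 400]) spool();
translate([0, -116, 0]) picture_frame();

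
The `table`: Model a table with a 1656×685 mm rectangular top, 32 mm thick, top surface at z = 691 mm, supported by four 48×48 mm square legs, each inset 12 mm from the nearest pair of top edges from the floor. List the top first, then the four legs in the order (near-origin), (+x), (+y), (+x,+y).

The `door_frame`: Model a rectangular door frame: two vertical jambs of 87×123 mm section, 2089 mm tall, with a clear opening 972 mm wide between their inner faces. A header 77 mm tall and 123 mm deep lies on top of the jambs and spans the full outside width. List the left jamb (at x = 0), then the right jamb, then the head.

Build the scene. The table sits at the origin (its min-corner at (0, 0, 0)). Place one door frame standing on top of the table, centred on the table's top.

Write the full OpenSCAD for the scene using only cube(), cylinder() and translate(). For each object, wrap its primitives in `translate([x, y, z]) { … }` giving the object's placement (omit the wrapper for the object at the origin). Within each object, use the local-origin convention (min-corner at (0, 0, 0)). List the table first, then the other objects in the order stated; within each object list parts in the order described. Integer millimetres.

translate([0, 0, 659]) cube([1656, 685, 32]);
translate([12, 12, 0]) cube([48, 48, 659]);
translate([1596, 12, 0]) cube([48, 48, 659]);
translate([12, 625, 0]) cube([48, 48, 659]);
translate([1596, 625, 0]) cube([48, 48, 659]);
translate([255, 281, 691]) {
  cube([87, 123, 2089]);
  translate([1059, 0, 0]) cube([87, 123, 2089]);
  translate([0, 0, 2089]) cube([1146, 123, 77]);
}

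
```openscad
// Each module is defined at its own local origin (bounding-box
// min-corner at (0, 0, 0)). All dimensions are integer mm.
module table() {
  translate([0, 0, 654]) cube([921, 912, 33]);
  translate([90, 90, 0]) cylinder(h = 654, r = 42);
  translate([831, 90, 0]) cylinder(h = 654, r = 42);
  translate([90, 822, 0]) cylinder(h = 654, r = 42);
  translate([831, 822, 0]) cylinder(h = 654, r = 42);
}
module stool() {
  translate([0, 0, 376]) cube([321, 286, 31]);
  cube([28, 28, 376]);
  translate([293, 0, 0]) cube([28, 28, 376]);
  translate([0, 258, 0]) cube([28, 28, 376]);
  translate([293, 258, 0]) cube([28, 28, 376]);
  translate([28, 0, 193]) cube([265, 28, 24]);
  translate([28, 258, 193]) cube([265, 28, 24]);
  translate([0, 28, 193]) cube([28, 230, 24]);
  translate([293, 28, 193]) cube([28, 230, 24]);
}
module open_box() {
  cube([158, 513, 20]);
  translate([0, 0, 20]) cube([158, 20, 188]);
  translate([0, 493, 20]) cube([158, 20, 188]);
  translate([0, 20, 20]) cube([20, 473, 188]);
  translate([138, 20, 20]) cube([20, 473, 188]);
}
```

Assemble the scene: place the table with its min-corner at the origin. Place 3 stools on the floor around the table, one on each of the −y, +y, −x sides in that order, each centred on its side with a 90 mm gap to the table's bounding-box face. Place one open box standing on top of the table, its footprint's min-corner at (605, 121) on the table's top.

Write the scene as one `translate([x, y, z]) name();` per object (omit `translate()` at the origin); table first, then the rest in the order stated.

table();
translate([300, -376, 0]) stool();
translate([300, 1002, 0]) stool();
translate([-411, 313, 0]) stool();
translate([605, 121, 687]) open_box();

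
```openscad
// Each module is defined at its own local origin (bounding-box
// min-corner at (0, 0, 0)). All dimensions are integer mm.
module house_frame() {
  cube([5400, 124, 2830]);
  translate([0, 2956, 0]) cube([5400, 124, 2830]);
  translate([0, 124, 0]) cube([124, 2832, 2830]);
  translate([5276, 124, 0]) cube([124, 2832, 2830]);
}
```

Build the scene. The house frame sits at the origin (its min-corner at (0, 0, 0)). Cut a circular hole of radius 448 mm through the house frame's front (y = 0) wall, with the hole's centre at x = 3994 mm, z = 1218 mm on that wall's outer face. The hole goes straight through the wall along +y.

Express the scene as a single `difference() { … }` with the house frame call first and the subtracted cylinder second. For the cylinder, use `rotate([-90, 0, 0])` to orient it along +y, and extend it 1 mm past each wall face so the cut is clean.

difference() {
  house_frame();
  translate([3994, -1, 1218]) rotate([-90, 0, 0]) cylinder(h = 126, r = 448);
}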